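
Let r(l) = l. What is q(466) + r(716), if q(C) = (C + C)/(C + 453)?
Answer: 658936/919 ≈ 717.01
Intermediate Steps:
q(C) = 2*C/(453 + C) (q(C) = (2*C)/(453 + C) = 2*C/(453 + C))
q(466) + r(716) = 2*466/(453 + 466) + 716 = 2*466/919 + 716 = 2*466*(1/919) + 716 = 932/919 + 716 = 658936/919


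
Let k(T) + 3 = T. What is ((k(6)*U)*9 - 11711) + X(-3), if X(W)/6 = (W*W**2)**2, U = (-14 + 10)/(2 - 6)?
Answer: -7310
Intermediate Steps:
k(T) = -3 + T
U = 1 (U = -4/(-4) = -4*(-1/4) = 1)
X(W) = 6*W**6 (X(W) = 6*(W*W**2)**2 = 6*(W**3)**2 = 6*W**6)
((k(6)*U)*9 - 11711) + X(-3) = (((-3 + 6)*1)*9 - 11711) + 6*(-3)**6 = ((3*1)*9 - 11711) + 6*729 = (3*9 - 11711) + 4374 = (27 - 11711) + 4374 = -11684 + 4374 = -7310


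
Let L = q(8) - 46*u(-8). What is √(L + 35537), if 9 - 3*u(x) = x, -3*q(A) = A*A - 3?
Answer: 2*√8814 ≈ 187.77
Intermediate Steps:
q(A) = 1 - A²/3 (q(A) = -(A*A - 3)/3 = -(A² - 3)/3 = -(-3 + A²)/3 = 1 - A²/3)
u(x) = 3 - x/3
L = -281 (L = (1 - ⅓*8²) - 46*(3 - ⅓*(-8)) = (1 - ⅓*64) - 46*(3 + 8/3) = (1 - 64/3) - 46*17/3 = -61/3 - 782/3 = -281)
√(L + 35537) = √(-281 + 35537) = √35256 = 2*√8814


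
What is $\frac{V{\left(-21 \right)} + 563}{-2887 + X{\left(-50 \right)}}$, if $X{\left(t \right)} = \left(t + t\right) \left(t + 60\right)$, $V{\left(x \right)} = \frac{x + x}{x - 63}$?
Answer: $- \frac{49}{338} \approx -0.14497$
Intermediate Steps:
$V{\left(x \right)} = \frac{2 x}{-63 + x}$
$X{\left(t \right)} = 2 t \left(60 + t\right)$
$\frac{V{\left(-21 \right)} + 563}{-2887 + X{\left(-50 \right)}} = \frac{2 \left(-21\right) \frac{1}{-63 - 21} + 563}{-2887 + 2 \left(-50\right) \left(60 - 50\right)} = \frac{2 \left(-21\right) \frac{1}{-84} + 563}{-2887 + 2 \left(-50\right) 10} = \frac{2 \left(-21\right) \left(- \frac{1}{84}\right) + 563}{-2887 - 1000} = \frac{\frac{1}{2} + 563}{-3887} = \frac{1127}{2} \left(- \frac{1}{3887}\right) = - \frac{49}{338}$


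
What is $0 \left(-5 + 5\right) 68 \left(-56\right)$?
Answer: $0$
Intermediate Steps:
$0 \left(-5 + 5\right) 68 \left(-56\right) = 0 \cdot 0 \cdot 68 \left(-56\right) = 0 \cdot 68 \left(-56\right) = 0 \left(-56\right) = 0$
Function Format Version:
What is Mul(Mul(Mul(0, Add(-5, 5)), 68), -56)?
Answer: 0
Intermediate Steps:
Mul(Mul(Mul(0, Add(-5, 5)), 68), -56) = Mul(Mul(Mul(0, 0), 68), -56) = Mul(Mul(0, 68), -56) = Mul(0, -56) = 0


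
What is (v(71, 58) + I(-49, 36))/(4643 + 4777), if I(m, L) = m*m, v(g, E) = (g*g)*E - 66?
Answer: 294713/9420 ≈ 31.286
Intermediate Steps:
v(g, E) = -66 + E*g² (v(g, E) = g²*E - 66 = E*g² - 66 = -66 + E*g²)
I(m, L) = m²
(v(71, 58) + I(-49, 36))/(4643 + 4777) = ((-66 + 58*71²) + (-49)²)/(4643 + 4777) = ((-66 + 58*5041) + 2401)/9420 = ((-66 + 292378) + 2401)*(1/9420) = (292312 + 2401)*(1/9420) = 294713*(1/9420) = 294713/9420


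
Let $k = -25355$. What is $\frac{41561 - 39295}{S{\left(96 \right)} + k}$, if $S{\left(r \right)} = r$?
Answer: $- \frac{2266}{25259} \approx -0.089711$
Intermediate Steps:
$\frac{41561 - 39295}{S{\left(96 \right)} + k} = \frac{41561 - 39295}{96 - 25355} = \frac{2266}{-25259} = 2266 \left(- \frac{1}{25259}\right) = - \frac{2266}{25259}$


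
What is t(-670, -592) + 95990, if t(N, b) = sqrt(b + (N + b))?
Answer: 95990 + 3*I*sqrt(206) ≈ 95990.0 + 43.058*I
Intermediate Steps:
t(N, b) = sqrt(N + 2*b)
t(-670, -592) + 95990 = sqrt(-670 + 2*(-592)) + 95990 = sqrt(-670 - 1184) + 95990 = sqrt(-1854) + 95990 = 3*I*sqrt(206) + 95990 = 95990 + 3*I*sqrt(206)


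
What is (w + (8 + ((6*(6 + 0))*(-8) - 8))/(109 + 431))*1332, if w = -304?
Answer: -2028192/5 ≈ -4.0564e+5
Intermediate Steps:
(w + (8 + ((6*(6 + 0))*(-8) - 8))/(109 + 431))*1332 = (-304 + (8 + ((6*(6 + 0))*(-8) - 8))/(109 + 431))*1332 = (-304 + (8 + ((6*6)*(-8) - 8))/540)*1332 = (-304 + (8 + (36*(-8) - 8))*(1/540))*1332 = (-304 + (8 + (-288 - 8))*(1/540))*1332 = (-304 + (8 - 296)*(1/540))*1332 = (-304 - 288*1/540)*1332 = (-304 - 8/15)*1332 = -4568/15*1332 = -2028192/5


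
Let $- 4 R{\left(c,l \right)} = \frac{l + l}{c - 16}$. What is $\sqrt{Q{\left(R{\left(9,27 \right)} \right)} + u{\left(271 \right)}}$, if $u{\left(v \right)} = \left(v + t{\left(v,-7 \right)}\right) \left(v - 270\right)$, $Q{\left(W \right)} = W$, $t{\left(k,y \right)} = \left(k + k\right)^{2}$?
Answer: $\frac{\sqrt{57631238}}{14} \approx 542.25$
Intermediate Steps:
$t{\left(k,y \right)} = 4 k^{2}$ ($t{\left(k,y \right)} = \left(2 k\right)^{2} = 4 k^{2}$)
$R{\left(c,l \right)} = - \frac{l}{2 \left(-16 + c\right)}$ ($R{\left(c,l \right)} = - \frac{\left(l + l\right) \frac{1}{c - 16}}{4} = - \frac{2 l \frac{1}{-16 + c}}{4} = - \frac{l}{2 \left(-16 + c\right)}$)
$u{\left(v \right)} = \left(-270 + v\right) \left(v + 4 v^{2}\right)$ ($u{\left(v \right)} = \left(v + 4 v^{2}\right) \left(v - 270\right) = \left(v + 4 v^{2}\right) \left(-270 + v\right) = \left(-270 + v\right) \left(v + 4 v^{2}\right)$)
$\sqrt{Q{\left(R{\left(9,27 \right)} \right)} + u{\left(271 \right)}} = \sqrt{\left(-1\right) 27 \frac{1}{-32 + 2 \cdot 9} + 271 \left(-270 - 292409 + 4 \cdot 271^{2}\right)} = \sqrt{\left(-1\right) 27 \frac{1}{-32 + 18} + 271 \left(-270 - 292409 + 4 \cdot 73441\right)} = \sqrt{\left(-1\right) 27 \frac{1}{-14} + 271 \left(-270 - 292409 + 293764\right)} = \sqrt{\left(-1\right) 27 \left(- \frac{1}{14}\right) + 271 \cdot 1085} = \sqrt{\frac{27}{14} + 294035} = \sqrt{\frac{4116517}{14}} = \frac{\sqrt{57631238}}{14}$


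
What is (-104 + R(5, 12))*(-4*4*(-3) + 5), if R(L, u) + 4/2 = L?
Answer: -5353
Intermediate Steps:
R(L, u) = -2 + L
(-104 + R(5, 12))*(-4*4*(-3) + 5) = (-104 + (-2 + 5))*(-4*4*(-3) + 5) = (-104 + 3)*(-16*(-3) + 5) = -101*(48 + 5) = -101*53 = -5353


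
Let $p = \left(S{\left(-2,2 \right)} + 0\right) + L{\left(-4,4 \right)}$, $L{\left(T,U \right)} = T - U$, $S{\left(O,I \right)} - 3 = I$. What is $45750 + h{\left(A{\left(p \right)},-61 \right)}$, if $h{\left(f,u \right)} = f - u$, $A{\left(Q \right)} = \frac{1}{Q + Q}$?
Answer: $\frac{274865}{6} \approx 45811.0$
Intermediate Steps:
$S{\left(O,I \right)} = 3 + I$
$p = -3$ ($p = \left(\left(3 + 2\right) + 0\right) - 8 = \left(5 + 0\right) - 8 = 5 - 8 = -3$)
$A{\left(Q \right)} = \frac{1}{2 Q}$
$45750 + h{\left(A{\left(p \right)},-61 \right)} = 45750 + \left(\frac{1}{2 \left(-3\right)} - -61\right) = 45750 + \left(\frac{1}{2} \left(- \frac{1}{3}\right) + 61\right) = 45750 + \left(- \frac{1}{6} + 61\right) = 45750 + \frac{365}{6} = \frac{274865}{6}$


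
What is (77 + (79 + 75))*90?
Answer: 20790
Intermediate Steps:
(77 + (79 + 75))*90 = (77 + 154)*90 = 231*90 = 20790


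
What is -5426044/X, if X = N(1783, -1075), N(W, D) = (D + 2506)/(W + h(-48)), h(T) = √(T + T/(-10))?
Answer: -9674636452/1431 - 10852088*I*√30/2385 ≈ -6.7608e+6 - 24922.0*I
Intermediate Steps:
h(T) = 3*√10*√T/10 (h(T) = √(T + T*(-⅒)) = √(T - T/10) = √(9*T/10) = 3*√10*√T/10)
N(W, D) = (2506 + D)/(W + 6*I*√30/5) (N(W, D) = (D + 2506)/(W + 3*√10*√(-48)/10) = (2506 + D)/(W + 3*√10*(4*I*√3)/10) = (2506 + D)/(W + 6*I*√30/5))
X = 7155/(8915 + 6*I*√30) (X = 5*(2506 - 1075)/(5*1783 + 6*I*√30) = 5*1431/(8915 + 6*I*√30) = 7155/(8915 + 6*I*√30) ≈ 0.80257 - 0.0029585*I)
-5426044/X = -5426044/(12757365/15895661 - 8586*I*√30/15895661)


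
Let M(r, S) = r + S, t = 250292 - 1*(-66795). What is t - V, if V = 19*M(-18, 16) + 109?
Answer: 317016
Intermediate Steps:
t = 317087 (t = 250292 + 66795 = 317087)
M(r, S) = S + r
V = 71 (V = 19*(16 - 18) + 109 = 19*(-2) + 109 = -38 + 109 = 71)
t - V = 317087 - 1*71 = 317087 - 71 = 317016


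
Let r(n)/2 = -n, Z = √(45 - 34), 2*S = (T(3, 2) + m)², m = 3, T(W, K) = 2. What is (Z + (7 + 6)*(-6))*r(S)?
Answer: 1950 - 25*√11 ≈ 1867.1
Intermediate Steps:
S = 25/2 (S = (2 + 3)²/2 = (½)*5² = (½)*25 = 25/2 ≈ 12.500)
Z = √11 ≈ 3.3166
r(n) = -2*n (r(n) = 2*(-n) = -2*n)
(Z + (7 + 6)*(-6))*r(S) = (√11 + (7 + 6)*(-6))*(-2*25/2) = (√11 + 13*(-6))*(-25) = (√11 - 78)*(-25) = (-78 + √11)*(-25) = 1950 - 25*√11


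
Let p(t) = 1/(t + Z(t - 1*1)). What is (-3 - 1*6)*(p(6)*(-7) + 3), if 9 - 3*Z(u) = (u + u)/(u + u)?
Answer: -513/26 ≈ -19.731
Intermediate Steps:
Z(u) = 8/3 (Z(u) = 3 - (u + u)/(3*(u + u)) = 3 - 2*u/(3*(2*u)) = 3 - 2*u*1/(2*u)/3 = 3 - ⅓*1 = 3 - ⅓ = 8/3)
p(t) = 1/(8/3 + t) (p(t) = 1/(t + 8/3) = 1/(8/3 + t))
(-3 - 1*6)*(p(6)*(-7) + 3) = (-3 - 1*6)*((3/(8 + 3*6))*(-7) + 3) = (-3 - 6)*((3/(8 + 18))*(-7) + 3) = -9*((3/26)*(-7) + 3) = -9*(-21/26 + 3) = -9*57/26 = -513/26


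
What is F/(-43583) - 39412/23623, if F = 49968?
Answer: -2898087260/1029561209 ≈ -2.8149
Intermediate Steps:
F/(-43583) - 39412/23623 = 49968/(-43583) - 39412/23623 = 49968*(-1/43583) - 39412*1/23623 = -49968/43583 - 39412/23623 = -2898087260/1029561209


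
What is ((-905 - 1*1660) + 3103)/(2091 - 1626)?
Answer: 538/465 ≈ 1.1570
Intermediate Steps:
((-905 - 1*1660) + 3103)/(2091 - 1626) = ((-905 - 1660) + 3103)/465 = (-2565 + 3103)*(1/465) = 538*(1/465) = 538/465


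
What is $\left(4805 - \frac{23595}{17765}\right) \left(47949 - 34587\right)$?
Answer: $\frac{1219546596}{19} \approx 6.4187 \cdot 10^{7}$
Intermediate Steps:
$\left(4805 - \frac{23595}{17765}\right) \left(47949 - 34587\right) = \left(4805 - \frac{429}{323}\right) 13362 = \frac{1551586}{323} \cdot 13362 = \frac{1219546596}{19}$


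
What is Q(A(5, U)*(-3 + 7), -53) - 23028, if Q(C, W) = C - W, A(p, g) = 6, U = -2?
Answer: -22951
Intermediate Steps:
Q(A(5, U)*(-3 + 7), -53) - 23028 = (6*(-3 + 7) - 1*(-53)) - 23028 = (6*4 + 53) - 23028 = (24 + 53) - 23028 = 77 - 23028 = -22951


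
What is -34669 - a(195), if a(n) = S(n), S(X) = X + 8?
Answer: -34872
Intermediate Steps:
S(X) = 8 + X
a(n) = 8 + n
-34669 - a(195) = -34669 - (8 + 195) = -34669 - 1*203 = -34669 - 203 = -34872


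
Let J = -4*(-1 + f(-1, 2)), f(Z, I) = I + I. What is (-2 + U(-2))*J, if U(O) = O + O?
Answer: 72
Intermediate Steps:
f(Z, I) = 2*I
J = -12 (J = -4*(-1 + 2*2) = -4*(-1 + 4) = -4*3 = -12)
U(O) = 2*O
(-2 + U(-2))*J = (-2 + 2*(-2))*(-12) = (-2 - 4)*(-12) = -6*(-12) = 72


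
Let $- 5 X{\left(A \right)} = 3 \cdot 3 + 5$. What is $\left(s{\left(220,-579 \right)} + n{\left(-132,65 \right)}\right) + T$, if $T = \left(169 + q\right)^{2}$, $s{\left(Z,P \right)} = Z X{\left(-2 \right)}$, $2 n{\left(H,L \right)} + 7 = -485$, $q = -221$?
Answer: $1842$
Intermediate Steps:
$X{\left(A \right)} = - \frac{14}{5}$ ($X{\left(A \right)} = - \frac{3 \cdot 3 + 5}{5} = - \frac{9 + 5}{5} = \left(- \frac{1}{5}\right) 14 = - \frac{14}{5}$)
$n{\left(H,L \right)} = -246$ ($n{\left(H,L \right)} = - \frac{7}{2} + \frac{1}{2} \left(-485\right) = - \frac{7}{2} - \frac{485}{2} = -246$)
$s{\left(Z,P \right)} = - \frac{14 Z}{5}$ ($s{\left(Z,P \right)} = Z \left(- \frac{14}{5}\right) = - \frac{14 Z}{5}$)
$T = 2704$ ($T = \left(169 - 221\right)^{2} = \left(-52\right)^{2} = 2704$)
$\left(s{\left(220,-579 \right)} + n{\left(-132,65 \right)}\right) + T = \left(\left(- \frac{14}{5}\right) 220 - 246\right) + 2704 = \left(-616 - 246\right) + 2704 = -862 + 2704 = 1842$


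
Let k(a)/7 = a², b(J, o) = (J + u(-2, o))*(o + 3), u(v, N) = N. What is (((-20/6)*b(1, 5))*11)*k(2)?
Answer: -49280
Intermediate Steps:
b(J, o) = (3 + o)*(J + o) (b(J, o) = (J + o)*(o + 3) = (J + o)*(3 + o) = (3 + o)*(J + o))
k(a) = 7*a²
(((-20/6)*b(1, 5))*11)*k(2) = (((-20/6)*(5² + 3*1 + 3*5 + 1*5))*11)*(7*2²) = (((-20/6)*(25 + 3 + 15 + 5))*11)*(7*4) = ((-5*⅔*48)*11)*28 = (-10/3*48*11)*28 = -160*11*28 = -1760*28 = -49280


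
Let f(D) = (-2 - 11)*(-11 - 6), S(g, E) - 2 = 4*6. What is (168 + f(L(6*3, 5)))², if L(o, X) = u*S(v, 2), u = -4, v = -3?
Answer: 151321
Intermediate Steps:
S(g, E) = 26 (S(g, E) = 2 + 4*6 = 2 + 24 = 26)
L(o, X) = -104 (L(o, X) = -4*26 = -104)
f(D) = 221 (f(D) = -13*(-17) = 221)
(168 + f(L(6*3, 5)))² = (168 + 221)² = 389² = 151321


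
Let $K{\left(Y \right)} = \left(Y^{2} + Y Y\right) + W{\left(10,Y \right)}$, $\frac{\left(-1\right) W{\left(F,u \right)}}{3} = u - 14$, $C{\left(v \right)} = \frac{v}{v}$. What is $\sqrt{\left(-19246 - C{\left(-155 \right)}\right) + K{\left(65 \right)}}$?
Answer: $5 i \sqrt{438} \approx 104.64 i$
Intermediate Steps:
$C{\left(v \right)} = 1$
$W{\left(F,u \right)} = 42 - 3 u$ ($W{\left(F,u \right)} = - 3 \left(u - 14\right) = - 3 \left(-14 + u\right) = 42 - 3 u$)
$K{\left(Y \right)} = 42 - 3 Y + 2 Y^{2}$ ($K{\left(Y \right)} = \left(Y^{2} + Y Y\right) - \left(-42 + 3 Y\right) = \left(Y^{2} + Y^{2}\right) - \left(-42 + 3 Y\right) = 2 Y^{2} - \left(-42 + 3 Y\right) = 42 - 3 Y + 2 Y^{2}$)
$\sqrt{\left(-19246 - C{\left(-155 \right)}\right) + K{\left(65 \right)}} = \sqrt{\left(-19246 - 1\right) + \left(42 - 195 + 2 \cdot 65^{2}\right)} = \sqrt{\left(-19246 - 1\right) + \left(42 - 195 + 2 \cdot 4225\right)} = \sqrt{-19247 + \left(42 - 195 + 8450\right)} = \sqrt{-19247 + 8297} = \sqrt{-10950} = 5 i \sqrt{438}$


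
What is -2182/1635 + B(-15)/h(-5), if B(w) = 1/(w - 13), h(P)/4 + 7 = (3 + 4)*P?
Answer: -1140277/854560 ≈ -1.3343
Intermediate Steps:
h(P) = -28 + 28*P (h(P) = -28 + 4*((3 + 4)*P) = -28 + 4*(7*P) = -28 + 28*P)
B(w) = 1/(-13 + w)
-2182/1635 + B(-15)/h(-5) = -2182/1635 + 1/((-13 - 15)*(-28 + 28*(-5))) = -2182*1/1635 + 1/((-28)*(-28 - 140)) = -2182/1635 - 1/28/(-168) = -2182/1635 - 1/28*(-1/168) = -2182/1635 + 1/4704 = -1140277/854560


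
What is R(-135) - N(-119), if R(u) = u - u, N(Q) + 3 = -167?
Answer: 170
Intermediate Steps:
N(Q) = -170 (N(Q) = -3 - 167 = -170)
R(u) = 0
R(-135) - N(-119) = 0 - 1*(-170) = 0 + 170 = 170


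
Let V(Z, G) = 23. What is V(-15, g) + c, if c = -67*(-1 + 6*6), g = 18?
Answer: -2322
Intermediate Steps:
c = -2345 (c = -67*(-1 + 36) = -67*35 = -2345)
V(-15, g) + c = 23 - 2345 = -2322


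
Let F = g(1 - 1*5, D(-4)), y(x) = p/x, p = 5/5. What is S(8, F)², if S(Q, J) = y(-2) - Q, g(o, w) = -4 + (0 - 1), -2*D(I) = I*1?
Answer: 289/4 ≈ 72.250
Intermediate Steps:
p = 1 (p = 5*(⅕) = 1)
D(I) = -I/2
y(x) = 1/x
g(o, w) = -5 (g(o, w) = -4 - 1 = -5)
F = -5
S(Q, J) = -½ - Q (S(Q, J) = 1/(-2) - Q = -½ - Q)
S(8, F)² = (-½ - 1*8)² = (-½ - 8)² = (-17/2)² = 289/4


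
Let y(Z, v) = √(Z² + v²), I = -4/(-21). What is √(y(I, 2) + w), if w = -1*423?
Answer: √(-186543 + 42*√445)/21 ≈ 20.518*I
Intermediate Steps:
I = 4/21 (I = -4*(-1/21) = 4/21 ≈ 0.19048)
w = -423
√(y(I, 2) + w) = √(√((4/21)² + 2²) - 423) = √(√(16/441 + 4) - 423) = √(√(1780/441) - 423) = √(2*√445/21 - 423) = √(-423 + 2*√445/21)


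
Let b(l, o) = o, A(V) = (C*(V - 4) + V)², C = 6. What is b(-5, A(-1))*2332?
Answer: 2241052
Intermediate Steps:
A(V) = (-24 + 7*V)² (A(V) = (6*(V - 4) + V)² = (6*(-4 + V) + V)² = ((-24 + 6*V) + V)² = (-24 + 7*V)²)
b(-5, A(-1))*2332 = (-24 + 7*(-1))²*2332 = (-24 - 7)²*2332 = (-31)²*2332 = 961*2332 = 2241052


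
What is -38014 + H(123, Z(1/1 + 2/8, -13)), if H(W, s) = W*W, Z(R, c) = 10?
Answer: -22885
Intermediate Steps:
H(W, s) = W²
-38014 + H(123, Z(1/1 + 2/8, -13)) = -38014 + 123² = -38014 + 15129 = -22885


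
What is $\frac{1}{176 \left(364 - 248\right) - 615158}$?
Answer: $- \frac{1}{594742} \approx -1.6814 \cdot 10^{-6}$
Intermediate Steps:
$\frac{1}{176 \left(364 - 248\right) - 615158} = \frac{1}{176 \cdot 116 - 615158} = \frac{1}{20416 - 615158} = \frac{1}{-594742} = - \frac{1}{594742}$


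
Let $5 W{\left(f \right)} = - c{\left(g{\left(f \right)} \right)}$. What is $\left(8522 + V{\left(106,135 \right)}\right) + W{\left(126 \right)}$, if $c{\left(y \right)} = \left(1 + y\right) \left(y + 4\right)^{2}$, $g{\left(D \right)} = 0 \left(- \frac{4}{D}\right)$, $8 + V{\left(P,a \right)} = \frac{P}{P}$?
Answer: $\frac{42559}{5} \approx 8511.8$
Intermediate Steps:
$V{\left(P,a \right)} = -7$ ($V{\left(P,a \right)} = -8 + \frac{P}{P} = -8 + 1 = -7$)
$g{\left(D \right)} = 0$
$c{\left(y \right)} = \left(4 + y\right)^{2} \left(1 + y\right)$ ($c{\left(y \right)} = \left(1 + y\right) \left(4 + y\right)^{2} = \left(4 + y\right)^{2} \left(1 + y\right)$)
$W{\left(f \right)} = - \frac{16}{5}$ ($W{\left(f \right)} = \frac{\left(-1\right) \left(4 + 0\right)^{2} \left(1 + 0\right)}{5} = \frac{\left(-1\right) 4^{2} \cdot 1}{5} = \frac{\left(-1\right) 16 \cdot 1}{5} = \frac{\left(-1\right) 16}{5} = \frac{1}{5} \left(-16\right) = - \frac{16}{5}$)
$\left(8522 + V{\left(106,135 \right)}\right) + W{\left(126 \right)} = \left(8522 - 7\right) - \frac{16}{5} = 8515 - \frac{16}{5} = \frac{42559}{5}$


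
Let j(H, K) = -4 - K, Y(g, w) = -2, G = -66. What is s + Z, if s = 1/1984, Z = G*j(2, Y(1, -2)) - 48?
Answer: 166657/1984 ≈ 84.000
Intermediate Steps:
Z = 84 (Z = -66*(-4 - 1*(-2)) - 48 = -66*(-4 + 2) - 48 = -66*(-2) - 48 = 132 - 48 = 84)
s = 1/1984 ≈ 0.00050403
s + Z = 1/1984 + 84 = 166657/1984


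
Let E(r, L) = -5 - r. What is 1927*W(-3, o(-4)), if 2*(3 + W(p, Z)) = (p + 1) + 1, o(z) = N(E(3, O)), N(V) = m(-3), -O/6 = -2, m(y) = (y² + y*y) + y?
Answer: -13489/2 ≈ -6744.5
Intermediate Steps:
m(y) = y + 2*y² (m(y) = (y² + y²) + y = 2*y² + y = y + 2*y²)
O = 12 (O = -6*(-2) = 12)
N(V) = 15 (N(V) = -3*(1 + 2*(-3)) = -3*(1 - 6) = -3*(-5) = 15)
o(z) = 15
W(p, Z) = -2 + p/2 (W(p, Z) = -3 + ((p + 1) + 1)/2 = -3 + ((1 + p) + 1)/2 = -3 + (2 + p)/2 = -3 + (1 + p/2) = -2 + p/2)
1927*W(-3, o(-4)) = 1927*(-2 + (½)*(-3)) = 1927*(-2 - 3/2) = 1927*(-7/2) = -13489/2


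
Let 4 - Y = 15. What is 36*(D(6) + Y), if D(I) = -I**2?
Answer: -1692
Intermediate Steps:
Y = -11 (Y = 4 - 1*15 = 4 - 15 = -11)
36*(D(6) + Y) = 36*(-1*6**2 - 11) = 36*(-1*36 - 11) = 36*(-36 - 11) = 36*(-47) = -1692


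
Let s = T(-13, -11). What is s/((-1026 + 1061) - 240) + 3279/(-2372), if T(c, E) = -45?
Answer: -113091/97252 ≈ -1.1629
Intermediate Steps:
s = -45
s/((-1026 + 1061) - 240) + 3279/(-2372) = -45/((-1026 + 1061) - 240) + 3279/(-2372) = -45/(35 - 240) + 3279*(-1/2372) = -45/(-205) - 3279/2372 = -45*(-1/205) - 3279/2372 = 9/41 - 3279/2372 = -113091/97252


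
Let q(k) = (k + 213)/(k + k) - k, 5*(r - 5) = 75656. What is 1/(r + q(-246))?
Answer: 820/12613459 ≈ 6.5010e-5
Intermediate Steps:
r = 75681/5 (r = 5 + (⅕)*75656 = 5 + 75656/5 = 75681/5 ≈ 15136.)
q(k) = -k + (213 + k)/(2*k) (q(k) = (213 + k)/((2*k)) - k = (213 + k)*(1/(2*k)) - k = (213 + k)/(2*k) - k = -k + (213 + k)/(2*k))
1/(r + q(-246)) = 1/(75681/5 + (½ - 1*(-246) + (213/2)/(-246))) = 1/(75681/5 + (½ + 246 + (213/2)*(-1/246))) = 1/(75681/5 + (½ + 246 - 71/164)) = 1/(75681/5 + 40355/164) = 1/(12613459/820) = 820/12613459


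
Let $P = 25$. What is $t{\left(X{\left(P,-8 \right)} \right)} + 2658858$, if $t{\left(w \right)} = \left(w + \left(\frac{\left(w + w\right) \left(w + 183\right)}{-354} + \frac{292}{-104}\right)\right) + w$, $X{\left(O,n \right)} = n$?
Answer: $\frac{12236014363}{4602} \approx 2.6588 \cdot 10^{6}$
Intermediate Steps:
$t{\left(w \right)} = - \frac{73}{26} + 2 w - \frac{w \left(183 + w\right)}{177}$ ($t{\left(w \right)} = \left(w + \left(2 w \left(183 + w\right) \left(- \frac{1}{354}\right) + 292 \left(- \frac{1}{104}\right)\right)\right) + w = \left(w + \left(2 w \left(183 + w\right) \left(- \frac{1}{354}\right) - \frac{73}{26}\right)\right) + w = \left(w - \left(\frac{73}{26} + \frac{w \left(183 + w\right)}{177}\right)\right) + w = \left(- \frac{73}{26} + w - \frac{w \left(183 + w\right)}{177}\right) + w = - \frac{73}{26} + 2 w - \frac{w \left(183 + w\right)}{177}$)
$t{\left(X{\left(P,-8 \right)} \right)} + 2658858 = \left(- \frac{73}{26} - \frac{\left(-8\right)^{2}}{177} + \frac{57}{59} \left(-8\right)\right) + 2658858 = \left(- \frac{73}{26} - \frac{64}{177} - \frac{456}{59}\right) + 2658858 = - \frac{50153}{4602} + 2658858 = \frac{12236014363}{4602}$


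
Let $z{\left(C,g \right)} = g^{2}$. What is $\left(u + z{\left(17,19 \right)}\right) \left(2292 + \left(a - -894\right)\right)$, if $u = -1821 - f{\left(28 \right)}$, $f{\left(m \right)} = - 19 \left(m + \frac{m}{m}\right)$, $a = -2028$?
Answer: $-1052622$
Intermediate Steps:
$f{\left(m \right)} = -19 - 19 m$ ($f{\left(m \right)} = - 19 \left(m + 1\right) = - 19 \left(1 + m\right) = -19 - 19 m$)
$u = -1270$ ($u = -1821 - \left(-19 - 532\right) = -1821 - -551 = -1821 + 551 = -1270$)
$\left(u + z{\left(17,19 \right)}\right) \left(2292 + \left(a - -894\right)\right) = \left(-1270 + 19^{2}\right) \left(2292 - 1134\right) = \left(-1270 + 361\right) \left(2292 + \left(-2028 + 894\right)\right) = - 909 \left(2292 - 1134\right) = \left(-909\right) 1158 = -1052622$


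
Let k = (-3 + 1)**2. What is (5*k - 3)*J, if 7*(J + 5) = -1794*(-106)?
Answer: 3232193/7 ≈ 4.6174e+5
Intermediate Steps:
k = 4 (k = (-2)**2 = 4)
J = 190129/7 (J = -5 + (-1794*(-106))/7 = -5 + (1/7)*190164 = -5 + 190164/7 = 190129/7 ≈ 27161.)
(5*k - 3)*J = (5*4 - 3)*(190129/7) = (20 - 3)*(190129/7) = 17*(190129/7) = 3232193/7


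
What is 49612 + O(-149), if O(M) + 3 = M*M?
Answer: 71810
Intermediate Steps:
O(M) = -3 + M² (O(M) = -3 + M*M = -3 + M²)
49612 + O(-149) = 49612 + (-3 + (-149)²) = 49612 + (-3 + 22201) = 49612 + 22198 = 71810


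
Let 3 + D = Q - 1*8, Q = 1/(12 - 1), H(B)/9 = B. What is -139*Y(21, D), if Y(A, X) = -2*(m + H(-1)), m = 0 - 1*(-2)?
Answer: -1946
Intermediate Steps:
H(B) = 9*B
Q = 1/11 ≈ 0.090909
m = 2 (m = 0 + 2 = 2)
D = -120/11 (D = -3 + (1/11 - 1*8) = -3 + (1/11 - 8) = -3 - 87/11 = -120/11 ≈ -10.909)
Y(A, X) = 14 (Y(A, X) = -2*(2 + 9*(-1)) = -2*(2 - 9) = -2*(-7) = 14)
-139*Y(21, D) = -139*14 = -1946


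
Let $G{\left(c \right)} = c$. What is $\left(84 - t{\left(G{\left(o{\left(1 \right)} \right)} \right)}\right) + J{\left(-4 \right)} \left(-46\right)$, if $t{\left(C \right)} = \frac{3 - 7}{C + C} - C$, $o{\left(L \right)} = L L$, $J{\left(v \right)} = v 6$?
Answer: $1191$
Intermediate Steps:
$J{\left(v \right)} = 6 v$
$o{\left(L \right)} = L^{2}$
$t{\left(C \right)} = - C - \frac{2}{C}$ ($t{\left(C \right)} = - \frac{4}{2 C} - C = - 4 \frac{1}{2 C} - C = - \frac{2}{C} - C = - C - \frac{2}{C}$)
$\left(84 - t{\left(G{\left(o{\left(1 \right)} \right)} \right)}\right) + J{\left(-4 \right)} \left(-46\right) = \left(84 - \left(- 1^{2} - \frac{2}{1^{2}}\right)\right) + 6 \left(-4\right) \left(-46\right) = \left(84 - \left(\left(-1\right) 1 - \frac{2}{1}\right)\right) - -1104 = \left(84 - \left(-1 - 2\right)\right) + 1104 = \left(84 - -3\right) + 1104 = \left(84 + 3\right) + 1104 = 87 + 1104 = 1191$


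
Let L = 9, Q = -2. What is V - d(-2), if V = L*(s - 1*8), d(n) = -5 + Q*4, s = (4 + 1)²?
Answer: 166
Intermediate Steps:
s = 25 (s = 5² = 25)
d(n) = -13 (d(n) = -5 - 2*4 = -5 - 8 = -13)
V = 153 (V = 9*(25 - 1*8) = 9*(25 - 8) = 9*17 = 153)
V - d(-2) = 153 - 1*(-13) = 153 + 13 = 166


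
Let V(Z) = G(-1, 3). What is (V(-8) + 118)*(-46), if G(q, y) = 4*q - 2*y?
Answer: -4968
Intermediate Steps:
G(q, y) = -2*y + 4*q
V(Z) = -10 (V(Z) = -2*3 + 4*(-1) = -6 - 4 = -10)
(V(-8) + 118)*(-46) = (-10 + 118)*(-46) = 108*(-46) = -4968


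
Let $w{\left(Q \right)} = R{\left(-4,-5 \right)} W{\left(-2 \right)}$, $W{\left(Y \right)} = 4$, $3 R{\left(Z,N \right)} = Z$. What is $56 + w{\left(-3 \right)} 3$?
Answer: $40$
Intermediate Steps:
$R{\left(Z,N \right)} = \frac{Z}{3}$
$w{\left(Q \right)} = - \frac{16}{3}$ ($w{\left(Q \right)} = \frac{1}{3} \left(-4\right) 4 = \left(- \frac{4}{3}\right) 4 = - \frac{16}{3}$)
$56 + w{\left(-3 \right)} 3 = 56 - 16 = 40$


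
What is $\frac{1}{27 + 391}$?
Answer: $\frac{1}{418} \approx 0.0023923$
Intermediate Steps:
$\frac{1}{27 + 391} = \frac{1}{418}$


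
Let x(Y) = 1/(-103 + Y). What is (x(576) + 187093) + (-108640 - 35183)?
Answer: 20466711/473 ≈ 43270.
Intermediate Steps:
(x(576) + 187093) + (-108640 - 35183) = (1/(-103 + 576) + 187093) + (-108640 - 35183) = (1/473 + 187093) - 143823 = 88494990/473 - 143823 = 20466711/473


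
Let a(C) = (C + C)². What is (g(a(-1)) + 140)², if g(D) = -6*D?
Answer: 13456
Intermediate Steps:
a(C) = 4*C² (a(C) = (2*C)² = 4*C²)
(g(a(-1)) + 140)² = (-24*(-1)² + 140)² = (-24 + 140)² = 116² = 13456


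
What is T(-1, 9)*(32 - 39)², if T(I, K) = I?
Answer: -49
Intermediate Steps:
T(-1, 9)*(32 - 39)² = -(32 - 39)² = -1*(-7)² = -1*49 = -49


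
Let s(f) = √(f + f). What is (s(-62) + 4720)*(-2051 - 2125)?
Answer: -19710720 - 8352*I*√31 ≈ -1.9711e+7 - 46502.0*I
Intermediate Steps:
s(f) = √2*√f (s(f) = √(2*f) = √2*√f)
(s(-62) + 4720)*(-2051 - 2125) = (√2*√(-62) + 4720)*(-2051 - 2125) = (√2*(I*√62) + 4720)*(-4176) = (2*I*√31 + 4720)*(-4176) = (4720 + 2*I*√31)*(-4176) = -19710720 - 8352*I*√31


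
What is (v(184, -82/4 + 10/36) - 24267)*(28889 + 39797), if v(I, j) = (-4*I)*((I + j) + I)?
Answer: -173231792938/9 ≈ -1.9248e+10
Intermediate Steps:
v(I, j) = -4*I*(j + 2*I) (v(I, j) = (-4*I)*(j + 2*I) = -4*I*(j + 2*I))
(v(184, -82/4 + 10/36) - 24267)*(28889 + 39797) = (-4*184*((-82/4 + 10/36) + 2*184) - 24267)*(28889 + 39797) = (-4*184*((-82*¼ + 10*(1/36)) + 368) - 24267)*68686 = (-4*184*((-41/2 + 5/18) + 368) - 24267)*68686 = (-4*184*(-182/9 + 368) - 24267)*68686 = (-4*184*3130/9 - 24267)*68686 = (-2303680/9 - 24267)*68686 = -2522083/9*68686 = -173231792938/9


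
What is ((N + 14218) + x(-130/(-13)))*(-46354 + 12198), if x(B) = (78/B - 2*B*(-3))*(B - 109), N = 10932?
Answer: -3148807484/5 ≈ -6.2976e+8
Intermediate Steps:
x(B) = (-109 + B)*(6*B + 78/B) (x(B) = (78/B + 6*B)*(-109 + B) = (6*B + 78/B)*(-109 + B) = (-109 + B)*(6*B + 78/B))
((N + 14218) + x(-130/(-13)))*(-46354 + 12198) = ((10932 + 14218) + (78 - 8502/((-130/(-13))) - (-85020)/(-13) + 6*(-130/(-13))**2))*(-46354 + 12198) = (25150 + (78 - 8502/((-130*(-1/13))) - (-85020)*(-1)/13 + 6*(-130*(-1/13))**2))*(-34156) = (25150 + (78 - 8502/10 - 654*10 + 6*10**2))*(-34156) = (25150 + (78 - 8502*1/10 - 6540 + 6*100))*(-34156) = (25150 + (78 - 4251/5 - 6540 + 600))*(-34156) = (25150 - 33561/5)*(-34156) = (92189/5)*(-34156) = -3148807484/5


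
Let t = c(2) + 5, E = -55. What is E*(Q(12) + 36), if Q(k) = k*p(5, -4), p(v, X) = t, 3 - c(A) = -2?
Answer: -8580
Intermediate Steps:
c(A) = 5 (c(A) = 3 - 1*(-2) = 3 + 2 = 5)
t = 10 (t = 5 + 5 = 10)
p(v, X) = 10
Q(k) = 10*k (Q(k) = k*10 = 10*k)
E*(Q(12) + 36) = -55*(10*12 + 36) = -55*(120 + 36) = -55*156 = -8580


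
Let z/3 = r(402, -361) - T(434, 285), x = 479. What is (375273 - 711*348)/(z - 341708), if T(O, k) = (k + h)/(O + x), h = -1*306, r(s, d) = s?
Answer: -116722485/310878263 ≈ -0.37546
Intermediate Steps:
h = -306
T(O, k) = (-306 + k)/(479 + O) (T(O, k) = (k - 306)/(O + 479) = (-306 + k)/(479 + O))
z = 1101141/913 (z = 3*(402 - (-306 + 285)/(479 + 434)) = 3*(402 - (-21)/913) = 3*(402 - 1*(-21/913)) = 3*(402 + 21/913) = 3*(367047/913) = 1101141/913 ≈ 1206.1)
(375273 - 711*348)/(z - 341708) = (375273 - 711*348)/(1101141/913 - 341708) = (375273 - 247428)/(-310878263/913) = 127845*(-913/310878263) = -116722485/310878263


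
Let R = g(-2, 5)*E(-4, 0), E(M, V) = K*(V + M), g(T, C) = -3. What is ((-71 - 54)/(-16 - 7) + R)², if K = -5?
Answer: 1575025/529 ≈ 2977.4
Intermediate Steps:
E(M, V) = -5*M - 5*V (E(M, V) = -5*(V + M) = -5*(M + V) = -5*M - 5*V)
R = -60 (R = -3*(-5*(-4) - 5*0) = -3*(20 + 0) = -3*20 = -60)
((-71 - 54)/(-16 - 7) + R)² = ((-71 - 54)/(-16 - 7) - 60)² = (-125/(-23) - 60)² = (-125*(-1/23) - 60)² = (125/23 - 60)² = (-1255/23)² = 1575025/529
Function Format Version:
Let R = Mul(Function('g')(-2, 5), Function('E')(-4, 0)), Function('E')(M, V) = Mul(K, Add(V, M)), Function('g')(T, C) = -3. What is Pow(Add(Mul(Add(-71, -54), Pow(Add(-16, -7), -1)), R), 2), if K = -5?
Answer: Rational(1575025, 529) ≈ 2977.4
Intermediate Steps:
Function('E')(M, V) = Add(Mul(-5, M), Mul(-5, V)) (Function('E')(M, V) = Mul(-5, Add(V, M)) = Mul(-5, Add(M, V)) = Add(Mul(-5, M), Mul(-5, V)))
R = -60 (R = Mul(-3, Add(Mul(-5, -4), Mul(-5, 0))) = Mul(-3, Add(20, 0)) = Mul(-3, 20) = -60)
Pow(Add(Mul(Add(-71, -54), Pow(Add(-16, -7), -1)), R), 2) = Pow(Add(Mul(Add(-71, -54), Pow(Add(-16, -7), -1)), -60), 2) = Pow(Add(Mul(-125, Pow(-23, -1)), -60), 2) = Pow(Add(Mul(-125, Rational(-1, 23)), -60), 2) = Pow(Add(Rational(125, 23), -60), 2) = Pow(Rational(-1255, 23), 2) = Rational(1575025, 529)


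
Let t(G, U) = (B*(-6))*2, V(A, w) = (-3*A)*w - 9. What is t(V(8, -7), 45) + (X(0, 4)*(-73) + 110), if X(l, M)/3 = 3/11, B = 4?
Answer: 25/11 ≈ 2.2727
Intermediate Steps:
X(l, M) = 9/11 (X(l, M) = 3*(3/11) = 9/11)
V(A, w) = -9 - 3*A*w (V(A, w) = -3*A*w - 9 = -9 - 3*A*w)
t(G, U) = -48 (t(G, U) = (4*(-6))*2 = -24*2 = -48)
t(V(8, -7), 45) + (X(0, 4)*(-73) + 110) = -48 + ((9/11)*(-73) + 110) = -48 + (-657/11 + 110) = -48 + 553/11 = 25/11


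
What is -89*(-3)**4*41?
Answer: -295569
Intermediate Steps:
-89*(-3)**4*41 = -89*81*41 = -7209*41 = -295569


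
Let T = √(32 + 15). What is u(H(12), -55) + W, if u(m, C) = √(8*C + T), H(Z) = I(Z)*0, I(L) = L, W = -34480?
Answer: -34480 + I*√(440 - √47) ≈ -34480.0 + 20.812*I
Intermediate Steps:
T = √47 ≈ 6.8557
H(Z) = 0 (H(Z) = Z*0 = 0)
u(m, C) = √(√47 + 8*C) (u(m, C) = √(8*C + √47) = √(√47 + 8*C))
u(H(12), -55) + W = √(√47 + 8*(-55)) - 34480 = √(√47 - 440) - 34480 = √(-440 + √47) - 34480 = -34480 + √(-440 + √47)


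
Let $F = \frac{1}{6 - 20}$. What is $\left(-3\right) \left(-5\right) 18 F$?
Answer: $- \frac{135}{7} \approx -19.286$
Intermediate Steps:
$F = - \frac{1}{14}$ ($F = \frac{1}{6 - 20} = \frac{1}{-14} = - \frac{1}{14} \approx -0.071429$)
$\left(-3\right) \left(-5\right) 18 F = \left(-3\right) \left(-5\right) 18 \left(- \frac{1}{14}\right) = 15 \cdot 18 \left(- \frac{1}{14}\right) = 270 \left(- \frac{1}{14}\right) = - \frac{135}{7}$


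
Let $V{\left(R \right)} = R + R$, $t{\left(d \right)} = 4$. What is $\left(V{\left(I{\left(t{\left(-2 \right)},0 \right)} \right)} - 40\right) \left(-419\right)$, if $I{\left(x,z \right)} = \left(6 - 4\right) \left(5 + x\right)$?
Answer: $1676$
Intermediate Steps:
$I{\left(x,z \right)} = 10 + 2 x$ ($I{\left(x,z \right)} = 2 \left(5 + x\right) = 10 + 2 x$)
$V{\left(R \right)} = 2 R$
$\left(V{\left(I{\left(t{\left(-2 \right)},0 \right)} \right)} - 40\right) \left(-419\right) = \left(2 \left(10 + 2 \cdot 4\right) - 40\right) \left(-419\right) = \left(2 \left(10 + 8\right) - 40\right) \left(-419\right) = \left(2 \cdot 18 - 40\right) \left(-419\right) = \left(36 - 40\right) \left(-419\right) = \left(-4\right) \left(-419\right) = 1676$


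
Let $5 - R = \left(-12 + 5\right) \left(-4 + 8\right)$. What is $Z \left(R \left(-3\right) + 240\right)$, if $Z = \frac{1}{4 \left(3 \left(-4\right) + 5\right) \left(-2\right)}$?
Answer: $\frac{141}{56} \approx 2.5179$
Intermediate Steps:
$R = 33$ ($R = 5 - \left(-12 + 5\right) \left(-4 + 8\right) = 5 - \left(-7\right) 4 = 5 - -28 = 5 + 28 = 33$)
$Z = \frac{1}{56}$ ($Z = \frac{1}{4 \left(-12 + 5\right) \left(-2\right)} = \frac{1}{4 \left(-7\right) \left(-2\right)} = \frac{1}{\left(-28\right) \left(-2\right)} = \frac{1}{56} \approx 0.017857$)
$Z \left(R \left(-3\right) + 240\right) = \frac{33 \left(-3\right) + 240}{56} = \frac{-99 + 240}{56} = \frac{1}{56} \cdot 141 = \frac{141}{56}$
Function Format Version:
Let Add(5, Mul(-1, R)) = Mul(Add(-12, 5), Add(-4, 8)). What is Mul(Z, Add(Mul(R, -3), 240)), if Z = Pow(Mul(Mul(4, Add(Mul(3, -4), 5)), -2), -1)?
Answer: Rational(141, 56) ≈ 2.5179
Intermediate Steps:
R = 33 (R = Add(5, Mul(-1, Mul(Add(-12, 5), Add(-4, 8)))) = Add(5, Mul(-1, Mul(-7, 4))) = Add(5, Mul(-1, -28)) = Add(5, 28) = 33)
Z = Rational(1, 56) (Z = Pow(Mul(Mul(4, Add(-12, 5)), -2), -1) = Pow(Mul(Mul(4, -7), -2), -1) = Pow(Mul(-28, -2), -1) = Pow(56, -1) = Rational(1, 56) ≈ 0.017857)
Mul(Z, Add(Mul(R, -3), 240)) = Mul(Rational(1, 56), Add(Mul(33, -3), 240)) = Mul(Rational(1, 56), Add(-99, 240)) = Mul(Rational(1, 56), 141) = Rational(141, 56)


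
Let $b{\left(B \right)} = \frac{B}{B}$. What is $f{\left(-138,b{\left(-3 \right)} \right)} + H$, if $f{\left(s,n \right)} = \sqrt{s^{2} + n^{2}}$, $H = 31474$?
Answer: $31474 + \sqrt{19045} \approx 31612.0$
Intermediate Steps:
$b{\left(B \right)} = 1$
$f{\left(s,n \right)} = \sqrt{n^{2} + s^{2}}$
$f{\left(-138,b{\left(-3 \right)} \right)} + H = \sqrt{1^{2} + \left(-138\right)^{2}} + 31474 = \sqrt{1 + 19044} + 31474 = \sqrt{19045} + 31474 = 31474 + \sqrt{19045}$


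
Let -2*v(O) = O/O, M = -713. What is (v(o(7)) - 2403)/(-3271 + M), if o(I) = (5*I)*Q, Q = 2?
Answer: 4807/7968 ≈ 0.60329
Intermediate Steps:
o(I) = 10*I (o(I) = (5*I)*2 = 10*I)
v(O) = -½ (v(O) = -O/(2*O) = -½*1 = -½)
(v(o(7)) - 2403)/(-3271 + M) = (-½ - 2403)/(-3271 - 713) = -4807/2/(-3984) = -4807/2*(-1/3984) = 4807/7968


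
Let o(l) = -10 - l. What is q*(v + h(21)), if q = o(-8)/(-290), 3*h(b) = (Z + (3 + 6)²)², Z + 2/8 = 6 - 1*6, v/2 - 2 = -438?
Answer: 62473/6960 ≈ 8.9760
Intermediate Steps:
v = -872 (v = 4 + 2*(-438) = 4 - 876 = -872)
Z = -¼ (Z = -¼ + (6 - 1*6) = -¼ + (6 - 6) = -¼ + 0 = -¼ ≈ -0.25000)
h(b) = 104329/48 (h(b) = (-¼ + (3 + 6)²)²/3 = (-¼ + 9²)²/3 = (-¼ + 81)²/3 = (323/4)²/3 = (⅓)*(104329/16) = 104329/48)
q = 1/145 (q = (-10 - 1*(-8))/(-290) = (-10 + 8)*(-1/290) = -2*(-1/290) = 1/145 ≈ 0.0068966)
q*(v + h(21)) = (-872 + 104329/48)/145 = (1/145)*(62473/48) = 62473/6960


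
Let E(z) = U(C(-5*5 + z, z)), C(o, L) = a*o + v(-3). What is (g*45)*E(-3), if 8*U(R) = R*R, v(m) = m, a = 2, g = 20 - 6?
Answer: 1096515/4 ≈ 2.7413e+5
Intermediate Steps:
g = 14
C(o, L) = -3 + 2*o (C(o, L) = 2*o - 3 = -3 + 2*o)
U(R) = R²/8 (U(R) = (R*R)/8 = R²/8)
E(z) = (-53 + 2*z)²/8 (E(z) = (-3 + 2*(-5*5 + z))²/8 = (-3 + 2*(-25 + z))²/8 = (-3 + (-50 + 2*z))²/8 = (-53 + 2*z)²/8)
(g*45)*E(-3) = (14*45)*((-53 + 2*(-3))²/8) = 630*((-53 - 6)²/8) = 630*((⅛)*(-59)²) = 630*((⅛)*3481) = 630*(3481/8) = 1096515/4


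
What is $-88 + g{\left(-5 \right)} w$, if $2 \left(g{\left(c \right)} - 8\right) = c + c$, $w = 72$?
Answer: $128$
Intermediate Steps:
$g{\left(c \right)} = 8 + c$ ($g{\left(c \right)} = 8 + \frac{c + c}{2} = 8 + \frac{2 c}{2} = 8 + c$)
$-88 + g{\left(-5 \right)} w = -88 + \left(8 - 5\right) 72 = -88 + 3 \cdot 72 = -88 + 216 = 128$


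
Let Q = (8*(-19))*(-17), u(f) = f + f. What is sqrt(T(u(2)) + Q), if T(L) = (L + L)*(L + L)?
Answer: 2*sqrt(662) ≈ 51.459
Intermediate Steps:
u(f) = 2*f
T(L) = 4*L**2 (T(L) = (2*L)*(2*L) = 4*L**2)
Q = 2584 (Q = -152*(-17) = 2584)
sqrt(T(u(2)) + Q) = sqrt(4*(2*2)**2 + 2584) = sqrt(4*4**2 + 2584) = sqrt(4*16 + 2584) = sqrt(64 + 2584) = sqrt(2648) = 2*sqrt(662)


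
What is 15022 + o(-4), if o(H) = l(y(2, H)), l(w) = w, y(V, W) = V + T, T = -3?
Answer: 15021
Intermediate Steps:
y(V, W) = -3 + V (y(V, W) = V - 3 = -3 + V)
o(H) = -1 (o(H) = -3 + 2 = -1)
15022 + o(-4) = 15022 - 1 = 15021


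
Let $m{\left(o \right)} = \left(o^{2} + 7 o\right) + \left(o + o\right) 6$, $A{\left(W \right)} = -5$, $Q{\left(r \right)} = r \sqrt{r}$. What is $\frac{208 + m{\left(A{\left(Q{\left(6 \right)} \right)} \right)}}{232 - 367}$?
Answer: $- \frac{46}{45} \approx -1.0222$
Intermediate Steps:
$Q{\left(r \right)} = r^{\frac{3}{2}}$
$m{\left(o \right)} = o^{2} + 19 o$ ($m{\left(o \right)} = \left(o^{2} + 7 o\right) + 2 o 6 = \left(o^{2} + 7 o\right) + 12 o = o^{2} + 19 o$)
$\frac{208 + m{\left(A{\left(Q{\left(6 \right)} \right)} \right)}}{232 - 367} = \frac{208 - 5 \left(19 - 5\right)}{232 - 367} = \frac{208 - 70}{-135} = \left(208 - 70\right) \left(- \frac{1}{135}\right) = 138 \left(- \frac{1}{135}\right) = - \frac{46}{45}$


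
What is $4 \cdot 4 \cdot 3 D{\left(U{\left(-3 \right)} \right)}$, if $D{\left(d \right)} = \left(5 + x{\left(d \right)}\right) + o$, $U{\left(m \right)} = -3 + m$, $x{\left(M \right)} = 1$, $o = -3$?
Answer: $144$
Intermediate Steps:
$D{\left(d \right)} = 3$ ($D{\left(d \right)} = \left(5 + 1\right) - 3 = 6 - 3 = 3$)
$4 \cdot 4 \cdot 3 D{\left(U{\left(-3 \right)} \right)} = 4 \cdot 4 \cdot 3 \cdot 3 = 16 \cdot 3 \cdot 3 = 48 \cdot 3 = 144$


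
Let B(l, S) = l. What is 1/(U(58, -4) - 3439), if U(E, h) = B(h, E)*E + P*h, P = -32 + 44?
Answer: -1/3719 ≈ -0.00026889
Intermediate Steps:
P = 12
U(E, h) = 12*h + E*h (U(E, h) = h*E + 12*h = E*h + 12*h = 12*h + E*h)
1/(U(58, -4) - 3439) = 1/(-4*(12 + 58) - 3439) = 1/(-4*70 - 3439) = 1/(-280 - 3439) = 1/(-3719) = -1/3719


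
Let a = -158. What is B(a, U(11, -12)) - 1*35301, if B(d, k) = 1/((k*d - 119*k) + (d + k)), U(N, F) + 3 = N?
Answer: -83522167/2366 ≈ -35301.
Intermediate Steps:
U(N, F) = -3 + N
B(d, k) = 1/(d - 118*k + d*k) (B(d, k) = 1/((d*k - 119*k) + (d + k)) = 1/((-119*k + d*k) + (d + k)) = 1/(d - 118*k + d*k))
B(a, U(11, -12)) - 1*35301 = 1/(-158 - 118*(-3 + 11) - 158*(-3 + 11)) - 1*35301 = 1/(-158 - 118*8 - 158*8) - 35301 = 1/(-158 - 944 - 1264) - 35301 = 1/(-2366) - 35301 = -1/2366 - 35301 = -83522167/2366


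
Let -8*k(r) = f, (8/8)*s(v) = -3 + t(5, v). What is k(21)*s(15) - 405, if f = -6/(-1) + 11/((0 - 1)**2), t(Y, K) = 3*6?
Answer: -3495/8 ≈ -436.88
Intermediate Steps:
t(Y, K) = 18
s(v) = 15 (s(v) = -3 + 18 = 15)
f = 17 (f = -6*(-1) + 11/((-1)**2) = 6 + 11/1 = 6 + 11*1 = 6 + 11 = 17)
k(r) = -17/8 (k(r) = -1/8*17 = -17/8)
k(21)*s(15) - 405 = -17/8*15 - 405 = -255/8 - 405 = -3495/8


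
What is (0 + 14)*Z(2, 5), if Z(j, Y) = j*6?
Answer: 168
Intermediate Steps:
Z(j, Y) = 6*j
(0 + 14)*Z(2, 5) = (0 + 14)*(6*2) = 14*12 = 168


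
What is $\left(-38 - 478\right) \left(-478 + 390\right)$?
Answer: $45408$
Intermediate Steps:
$\left(-38 - 478\right) \left(-478 + 390\right) = \left(-516\right) \left(-88\right) = 45408$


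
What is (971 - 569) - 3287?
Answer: -2885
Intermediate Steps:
(971 - 569) - 3287 = 402 - 3287 = -2885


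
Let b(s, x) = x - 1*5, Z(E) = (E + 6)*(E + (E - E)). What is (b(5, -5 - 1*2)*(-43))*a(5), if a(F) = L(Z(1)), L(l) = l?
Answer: 3612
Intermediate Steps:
Z(E) = E*(6 + E) (Z(E) = (6 + E)*(E + 0) = (6 + E)*E = E*(6 + E))
a(F) = 7 (a(F) = 1*(6 + 1) = 1*7 = 7)
b(s, x) = -5 + x (b(s, x) = x - 5 = -5 + x)
(b(5, -5 - 1*2)*(-43))*a(5) = ((-5 + (-5 - 1*2))*(-43))*7 = ((-5 + (-5 - 2))*(-43))*7 = ((-5 - 7)*(-43))*7 = -12*(-43)*7 = 516*7 = 3612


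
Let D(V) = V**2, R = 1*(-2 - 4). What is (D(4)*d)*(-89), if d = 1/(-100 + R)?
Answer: 712/53 ≈ 13.434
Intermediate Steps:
R = -6 (R = 1*(-6) = -6)
d = -1/106 (d = 1/(-100 - 6) = 1/(-106) = -1/106 ≈ -0.0094340)
(D(4)*d)*(-89) = (4**2*(-1/106))*(-89) = (16*(-1/106))*(-89) = -8/53*(-89) = 712/53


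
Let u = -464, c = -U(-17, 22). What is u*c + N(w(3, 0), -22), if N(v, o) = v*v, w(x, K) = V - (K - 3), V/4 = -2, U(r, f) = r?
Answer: -7863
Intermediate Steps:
c = 17 (c = -1*(-17) = 17)
V = -8 (V = 4*(-2) = -8)
w(x, K) = -5 - K (w(x, K) = -8 - (K - 3) = -8 - (-3 + K) = -8 + (3 - K) = -5 - K)
N(v, o) = v**2
u*c + N(w(3, 0), -22) = -464*17 + (-5 - 1*0)**2 = -7888 + (-5 + 0)**2 = -7888 + (-5)**2 = -7888 + 25 = -7863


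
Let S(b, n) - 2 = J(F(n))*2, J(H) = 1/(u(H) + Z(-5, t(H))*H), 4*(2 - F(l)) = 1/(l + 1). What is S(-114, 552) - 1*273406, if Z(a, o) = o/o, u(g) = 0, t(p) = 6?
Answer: -1209261468/4423 ≈ -2.7340e+5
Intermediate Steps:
Z(a, o) = 1
F(l) = 2 - 1/(4*(1 + l)) (F(l) = 2 - 1/(4*(l + 1)) = 2 - 1/(4*(1 + l)))
J(H) = 1/H (J(H) = 1/(0 + 1*H) = 1/(0 + H) = 1/H)
S(b, n) = 2 + 8*(1 + n)/(7 + 8*n) (S(b, n) = 2 + 2/((7 + 8*n)/(4*(1 + n))) = 2 + (4*(1 + n)/(7 + 8*n))*2 = 2 + 8*(1 + n)/(7 + 8*n))
S(-114, 552) - 1*273406 = 2*(11 + 12*552)/(7 + 8*552) - 1*273406 = 2*(11 + 6624)/(7 + 4416) - 273406 = 2*6635/4423 - 273406 = 2*(1/4423)*6635 - 273406 = 13270/4423 - 273406 = -1209261468/4423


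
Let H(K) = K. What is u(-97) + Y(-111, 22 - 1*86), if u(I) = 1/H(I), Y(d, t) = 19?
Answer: 1842/97 ≈ 18.990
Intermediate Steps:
u(I) = 1/I
u(-97) + Y(-111, 22 - 1*86) = 1/(-97) + 19 = -1/97 + 19 = 1842/97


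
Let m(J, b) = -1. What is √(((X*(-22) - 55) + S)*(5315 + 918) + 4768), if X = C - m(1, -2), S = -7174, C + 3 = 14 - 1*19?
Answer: I*√44093707 ≈ 6640.3*I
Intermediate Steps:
C = -8 (C = -3 + (14 - 1*19) = -3 + (14 - 19) = -3 - 5 = -8)
X = -7 (X = -8 - 1*(-1) = -8 + 1 = -7)
√(((X*(-22) - 55) + S)*(5315 + 918) + 4768) = √(((-7*(-22) - 55) - 7174)*(5315 + 918) + 4768) = √(((154 - 55) - 7174)*6233 + 4768) = √((99 - 7174)*6233 + 4768) = √(-7075*6233 + 4768) = √(-44098475 + 4768) = √(-44093707) = I*√44093707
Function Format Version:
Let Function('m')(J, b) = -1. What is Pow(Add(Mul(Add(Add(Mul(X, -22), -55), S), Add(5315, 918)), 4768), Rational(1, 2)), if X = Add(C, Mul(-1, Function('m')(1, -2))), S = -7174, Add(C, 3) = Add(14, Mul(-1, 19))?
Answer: Mul(I, Pow(44093707, Rational(1, 2))) ≈ Mul(6640.3, I)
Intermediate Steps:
C = -8 (C = Add(-3, Add(14, Mul(-1, 19))) = Add(-3, Add(14, -19)) = Add(-3, -5) = -8)
X = -7 (X = Add(-8, Mul(-1, -1)) = Add(-8, 1) = -7)
Pow(Add(Mul(Add(Add(Mul(X, -22), -55), S), Add(5315, 918)), 4768), Rational(1, 2)) = Pow(Add(Mul(Add(Add(Mul(-7, -22), -55), -7174), Add(5315, 918)), 4768), Rational(1, 2)) = Pow(Add(Mul(Add(Add(154, -55), -7174), 6233), 4768), Rational(1, 2)) = Pow(Add(Mul(Add(99, -7174), 6233), 4768), Rational(1, 2)) = Pow(Add(Mul(-7075, 6233), 4768), Rational(1, 2)) = Pow(Add(-44098475, 4768), Rational(1, 2)) = Pow(-44093707, Rational(1, 2)) = Mul(I, Pow(44093707, Rational(1, 2)))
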